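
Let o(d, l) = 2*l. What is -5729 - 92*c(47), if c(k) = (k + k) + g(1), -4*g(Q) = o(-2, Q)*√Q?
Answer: -14331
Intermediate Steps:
g(Q) = -Q^(3/2)/2 (g(Q) = -2*Q*√Q/4 = -Q^(3/2)/2)
c(k) = -½ + 2*k (c(k) = (k + k) - 1^(3/2)/2 = 2*k - ½*1 = 2*k - ½ = -½ + 2*k)
-5729 - 92*c(47) = -5729 - 92*(-½ + 2*47) = -5729 - 92*(-½ + 94) = -5729 - 92*187/2 = -5729 - 8602 = -14331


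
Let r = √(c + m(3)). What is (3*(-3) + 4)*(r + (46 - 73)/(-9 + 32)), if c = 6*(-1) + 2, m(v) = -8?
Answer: 135/23 - 10*I*√3 ≈ 5.8696 - 17.32*I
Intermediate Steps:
c = -4 (c = -6 + 2 = -4)
r = 2*I*√3 (r = √(-4 - 8) = √(-12) = 2*I*√3 ≈ 3.4641*I)
(3*(-3) + 4)*(r + (46 - 73)/(-9 + 32)) = (3*(-3) + 4)*(2*I*√3 + (46 - 73)/(-9 + 32)) = (-9 + 4)*(2*I*√3 - 27/23) = -5*(2*I*√3 - 27*1/23) = -5*(2*I*√3 - 27/23) = -5*(-27/23 + 2*I*√3) = 135/23 - 10*I*√3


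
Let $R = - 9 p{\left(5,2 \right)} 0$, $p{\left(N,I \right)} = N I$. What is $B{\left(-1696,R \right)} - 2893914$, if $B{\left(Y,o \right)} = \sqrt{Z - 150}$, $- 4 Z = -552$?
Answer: $-2893914 + 2 i \sqrt{3} \approx -2.8939 \cdot 10^{6} + 3.4641 i$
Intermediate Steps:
$p{\left(N,I \right)} = I N$
$R = 0$ ($R = - 9 \cdot 2 \cdot 5 \cdot 0 = \left(-9\right) 10 \cdot 0 = \left(-90\right) 0 = 0$)
$Z = 138$ ($Z = \left(- \frac{1}{4}\right) \left(-552\right) = 138$)
$B{\left(Y,o \right)} = 2 i \sqrt{3}$ ($B{\left(Y,o \right)} = \sqrt{138 - 150} = \sqrt{-12} = 2 i \sqrt{3}$)
$B{\left(-1696,R \right)} - 2893914 = 2 i \sqrt{3} - 2893914 = -2893914 + 2 i \sqrt{3}$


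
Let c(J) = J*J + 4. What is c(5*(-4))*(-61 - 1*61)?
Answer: -49288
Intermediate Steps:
c(J) = 4 + J² (c(J) = J² + 4 = 4 + J²)
c(5*(-4))*(-61 - 1*61) = (4 + (5*(-4))²)*(-61 - 1*61) = (4 + (-20)²)*(-61 - 61) = (4 + 400)*(-122) = 404*(-122) = -49288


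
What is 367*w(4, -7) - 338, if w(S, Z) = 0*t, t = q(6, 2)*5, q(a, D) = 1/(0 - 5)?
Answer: -338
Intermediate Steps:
q(a, D) = -1/5 (q(a, D) = 1/(-5) = -1/5)
t = -1 (t = -1/5*5 = -1)
w(S, Z) = 0 (w(S, Z) = 0*(-1) = 0)
367*w(4, -7) - 338 = 367*0 - 338 = 0 - 338 = -338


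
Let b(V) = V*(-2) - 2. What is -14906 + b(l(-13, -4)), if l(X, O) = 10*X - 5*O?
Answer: -14688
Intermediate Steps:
l(X, O) = -5*O + 10*X
b(V) = -2 - 2*V (b(V) = -2*V - 2 = -2 - 2*V)
-14906 + b(l(-13, -4)) = -14906 + (-2 - 2*(-5*(-4) + 10*(-13))) = -14906 + (-2 - 2*(20 - 130)) = -14906 + (-2 - 2*(-110)) = -14906 + (-2 + 220) = -14906 + 218 = -14688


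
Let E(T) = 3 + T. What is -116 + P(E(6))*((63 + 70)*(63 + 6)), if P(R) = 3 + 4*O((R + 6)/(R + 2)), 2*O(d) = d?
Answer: 576875/11 ≈ 52443.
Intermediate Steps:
O(d) = d/2
P(R) = 3 + 2*(6 + R)/(2 + R) (P(R) = 3 + 4*(((R + 6)/(R + 2))/2) = 3 + 4*(((6 + R)/(2 + R))/2) = 3 + 4*((6 + R)/(2*(2 + R))) = 3 + 2*(6 + R)/(2 + R))
-116 + P(E(6))*((63 + 70)*(63 + 6)) = -116 + ((18 + 5*(3 + 6))/(2 + (3 + 6)))*((63 + 70)*(63 + 6)) = -116 + ((18 + 5*9)/(2 + 9))*(133*69) = -116 + ((18 + 45)/11)*9177 = -116 + ((1/11)*63)*9177 = -116 + (63/11)*9177 = -116 + 578151/11 = 576875/11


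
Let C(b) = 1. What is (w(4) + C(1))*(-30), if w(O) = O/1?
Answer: -150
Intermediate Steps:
w(O) = O (w(O) = O*1 = O)
(w(4) + C(1))*(-30) = (4 + 1)*(-30) = 5*(-30) = -150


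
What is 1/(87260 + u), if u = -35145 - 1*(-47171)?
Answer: 1/99286 ≈ 1.0072e-5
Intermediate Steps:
u = 12026 (u = -35145 + 47171 = 12026)
1/(87260 + u) = 1/(87260 + 12026) = 1/99286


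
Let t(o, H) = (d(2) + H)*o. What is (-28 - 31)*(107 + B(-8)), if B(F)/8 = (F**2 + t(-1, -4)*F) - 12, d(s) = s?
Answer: -23305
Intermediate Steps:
t(o, H) = o*(2 + H) (t(o, H) = (2 + H)*o = o*(2 + H))
B(F) = -96 + 8*F**2 + 16*F (B(F) = 8*((F**2 + (-(2 - 4))*F) - 12) = 8*((F**2 + (-1*(-2))*F) - 12) = 8*((F**2 + 2*F) - 12) = 8*(-12 + F**2 + 2*F) = -96 + 8*F**2 + 16*F)
(-28 - 31)*(107 + B(-8)) = (-28 - 31)*(107 + (-96 + 8*(-8)**2 + 16*(-8))) = -59*(107 + (-96 + 8*64 - 128)) = -59*(107 + (-96 + 512 - 128)) = -59*(107 + 288) = -59*395 = -23305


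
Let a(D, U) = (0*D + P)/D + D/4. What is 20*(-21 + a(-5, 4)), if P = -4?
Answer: -429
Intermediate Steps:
a(D, U) = -4/D + D/4 (a(D, U) = (0*D - 4)/D + D/4 = (0 - 4)/D + D*(¼) = -4/D + D/4)
20*(-21 + a(-5, 4)) = 20*(-21 + (-4/(-5) + (¼)*(-5))) = 20*(-21 + (-4*(-⅕) - 5/4)) = 20*(-21 + (⅘ - 5/4)) = 20*(-21 - 9/20) = 20*(-429/20) = -429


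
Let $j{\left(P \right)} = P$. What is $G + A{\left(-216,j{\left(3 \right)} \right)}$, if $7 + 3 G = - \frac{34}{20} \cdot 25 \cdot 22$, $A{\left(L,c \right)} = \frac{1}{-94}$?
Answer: $- \frac{29517}{94} \approx -314.01$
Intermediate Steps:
$A{\left(L,c \right)} = - \frac{1}{94}$
$G = -314$ ($G = - \frac{7}{3} + \frac{- \frac{34}{20} \cdot 25 \cdot 22}{3} = - \frac{7}{3} + \frac{\left(-34\right) \frac{1}{20} \cdot 25 \cdot 22}{3} = - \frac{7}{3} + \frac{\left(- \frac{17}{10}\right) 25 \cdot 22}{3} = - \frac{7}{3} + \frac{\left(- \frac{85}{2}\right) 22}{3} = - \frac{7}{3} + \frac{1}{3} \left(-935\right) = - \frac{7}{3} - \frac{935}{3} = -314$)
$G + A{\left(-216,j{\left(3 \right)} \right)} = -314 - \frac{1}{94} = - \frac{29517}{94}$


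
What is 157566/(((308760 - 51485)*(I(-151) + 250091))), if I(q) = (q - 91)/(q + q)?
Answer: 3965411/1619282932675 ≈ 2.4489e-6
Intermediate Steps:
I(q) = (-91 + q)/(2*q) (I(q) = (-91 + q)/((2*q)) = (-91 + q)*(1/(2*q)) = (-91 + q)/(2*q))
157566/(((308760 - 51485)*(I(-151) + 250091))) = 157566/(((308760 - 51485)*((½)*(-91 - 151)/(-151) + 250091))) = 157566/((257275*((½)*(-1/151)*(-242) + 250091))) = 157566/((257275*(121/151 + 250091))) = 157566/((257275*(37763862/151))) = 157566/(9715697596050/151) = 157566*(151/9715697596050) = 3965411/1619282932675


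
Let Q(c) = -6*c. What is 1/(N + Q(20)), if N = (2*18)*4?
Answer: 1/24 ≈ 0.041667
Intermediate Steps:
N = 144 (N = 36*4 = 144)
1/(N + Q(20)) = 1/(144 - 6*20) = 1/(144 - 120) = 1/24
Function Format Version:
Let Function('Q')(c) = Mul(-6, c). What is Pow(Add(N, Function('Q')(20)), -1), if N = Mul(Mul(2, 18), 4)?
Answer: Rational(1, 24) ≈ 0.041667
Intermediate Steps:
N = 144 (N = Mul(36, 4) = 144)
Pow(Add(N, Function('Q')(20)), -1) = Pow(Add(144, Mul(-6, 20)), -1) = Pow(Add(144, -120), -1) = Pow(24, -1) = Rational(1, 24)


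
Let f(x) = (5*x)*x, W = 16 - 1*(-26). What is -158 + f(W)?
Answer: 8662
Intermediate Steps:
W = 42 (W = 16 + 26 = 42)
f(x) = 5*x²
-158 + f(W) = -158 + 5*42² = -158 + 5*1764 = -158 + 8820 = 8662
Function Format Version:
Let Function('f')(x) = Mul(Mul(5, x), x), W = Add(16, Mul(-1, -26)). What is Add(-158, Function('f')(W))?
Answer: 8662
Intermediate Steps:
W = 42 (W = Add(16, 26) = 42)
Function('f')(x) = Mul(5, Pow(x, 2))
Add(-158, Function('f')(W)) = Add(-158, Mul(5, Pow(42, 2))) = Add(-158, Mul(5, 1764)) = Add(-158, 8820) = 8662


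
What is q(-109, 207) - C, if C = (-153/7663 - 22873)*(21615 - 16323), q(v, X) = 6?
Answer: 927560383962/7663 ≈ 1.2104e+8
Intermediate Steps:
C = -927560337984/7663 (C = (-153*1/7663 - 22873)*5292 = (-153/7663 - 22873)*5292 = -175275952/7663*5292 = -927560337984/7663 ≈ -1.2104e+8)
q(-109, 207) - C = 6 - 1*(-927560337984/7663) = 6 + 927560337984/7663 = 927560383962/7663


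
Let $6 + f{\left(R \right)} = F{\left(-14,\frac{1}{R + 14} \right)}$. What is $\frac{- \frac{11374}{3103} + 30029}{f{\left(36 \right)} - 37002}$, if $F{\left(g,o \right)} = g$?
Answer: $- \frac{93168613}{114879266} \approx -0.81101$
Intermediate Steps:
$f{\left(R \right)} = -20$ ($f{\left(R \right)} = -6 - 14 = -20$)
$\frac{- \frac{11374}{3103} + 30029}{f{\left(36 \right)} - 37002} = \frac{- \frac{11374}{3103} + 30029}{-20 - 37002} = \frac{\left(-11374\right) \frac{1}{3103} + 30029}{-37022} = \left(- \frac{11374}{3103} + 30029\right) \left(- \frac{1}{37022}\right) = \frac{93168613}{3103} \left(- \frac{1}{37022}\right) = - \frac{93168613}{114879266}$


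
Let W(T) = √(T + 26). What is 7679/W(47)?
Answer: 7679*√73/73 ≈ 898.76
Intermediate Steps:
W(T) = √(26 + T)
7679/W(47) = 7679/(√(26 + 47)) = 7679/(√73) = 7679*(√73/73) = 7679*√73/73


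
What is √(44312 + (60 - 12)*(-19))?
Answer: 10*√434 ≈ 208.33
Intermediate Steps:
√(44312 + (60 - 12)*(-19)) = √(44312 + 48*(-19)) = √(44312 - 912) = √43400 = 10*√434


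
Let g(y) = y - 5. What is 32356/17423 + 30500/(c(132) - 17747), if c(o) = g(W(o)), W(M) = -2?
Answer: 21523462/154663971 ≈ 0.13916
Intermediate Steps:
g(y) = -5 + y
c(o) = -7 (c(o) = -5 - 2 = -7)
32356/17423 + 30500/(c(132) - 17747) = 32356/17423 + 30500/(-7 - 17747) = 32356*(1/17423) + 30500/(-17754) = 32356/17423 + 30500*(-1/17754) = 32356/17423 - 15250/8877 = 21523462/154663971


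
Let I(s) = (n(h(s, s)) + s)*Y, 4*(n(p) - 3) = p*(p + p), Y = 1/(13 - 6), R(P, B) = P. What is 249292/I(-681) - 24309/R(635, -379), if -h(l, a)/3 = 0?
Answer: -562292221/215265 ≈ -2612.1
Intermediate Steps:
h(l, a) = 0 (h(l, a) = -3*0 = 0)
Y = ⅐ (Y = 1/7 = ⅐ ≈ 0.14286)
n(p) = 3 + p²/2 (n(p) = 3 + (p*(p + p))/4 = 3 + (p*(2*p))/4 = 3 + (2*p²)/4 = 3 + p²/2)
I(s) = 3/7 + s/7 (I(s) = ((3 + (½)*0²) + s)*(⅐) = ((3 + (½)*0) + s)*(⅐) = ((3 + 0) + s)*(⅐) = (3 + s)*(⅐) = 3/7 + s/7)
249292/I(-681) - 24309/R(635, -379) = 249292/(3/7 + (⅐)*(-681)) - 24309/635 = 249292/(3/7 - 681/7) - 24309*1/635 = 249292/(-678/7) - 24309/635 = 249292*(-7/678) - 24309/635 = -872522/339 - 24309/635 = -562292221/215265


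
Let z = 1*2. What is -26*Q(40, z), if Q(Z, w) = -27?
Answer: 702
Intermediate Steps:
z = 2
-26*Q(40, z) = -26*(-27) = 702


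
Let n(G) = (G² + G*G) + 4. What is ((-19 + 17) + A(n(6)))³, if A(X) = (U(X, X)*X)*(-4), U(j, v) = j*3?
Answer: -333014302331144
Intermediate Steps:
U(j, v) = 3*j
n(G) = 4 + 2*G² (n(G) = (G² + G²) + 4 = 2*G² + 4 = 4 + 2*G²)
A(X) = -12*X² (A(X) = ((3*X)*X)*(-4) = (3*X²)*(-4) = -12*X²)
((-19 + 17) + A(n(6)))³ = ((-19 + 17) - 12*(4 + 2*6²)²)³ = (-2 - 12*(4 + 2*36)²)³ = (-2 - 12*(4 + 72)²)³ = (-2 - 12*76²)³ = (-2 - 12*5776)³ = (-2 - 69312)³ = (-69314)³ = -333014302331144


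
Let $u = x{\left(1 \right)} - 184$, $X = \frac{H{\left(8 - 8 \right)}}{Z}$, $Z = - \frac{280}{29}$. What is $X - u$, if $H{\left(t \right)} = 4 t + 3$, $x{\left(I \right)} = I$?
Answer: $\frac{51153}{280} \approx 182.69$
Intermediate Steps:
$H{\left(t \right)} = 3 + 4 t$
$Z = - \frac{280}{29}$ ($Z = \left(-280\right) \frac{1}{29} = - \frac{280}{29} \approx -9.6552$)
$X = - \frac{87}{280}$ ($X = \frac{3 + 4 \left(8 - 8\right)}{- \frac{280}{29}} = \left(3 + 4 \left(8 - 8\right)\right) \left(- \frac{29}{280}\right) = \left(3 + 4 \cdot 0\right) \left(- \frac{29}{280}\right) = \left(3 + 0\right) \left(- \frac{29}{280}\right) = 3 \left(- \frac{29}{280}\right) = - \frac{87}{280} \approx -0.31071$)
$u = -183$ ($u = 1 - 184 = -183$)
$X - u = - \frac{87}{280} - -183 = - \frac{87}{280} + 183 = \frac{51153}{280}$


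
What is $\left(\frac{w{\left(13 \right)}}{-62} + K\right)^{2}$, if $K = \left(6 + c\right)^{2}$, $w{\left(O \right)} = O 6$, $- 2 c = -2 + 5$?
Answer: $\frac{5546025}{15376} \approx 360.69$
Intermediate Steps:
$c = - \frac{3}{2}$ ($c = - \frac{-2 + 5}{2} = \left(- \frac{1}{2}\right) 3 = - \frac{3}{2} \approx -1.5$)
$w{\left(O \right)} = 6 O$
$K = \frac{81}{4}$ ($K = \left(6 - \frac{3}{2}\right)^{2} = \left(\frac{9}{2}\right)^{2} = \frac{81}{4} \approx 20.25$)
$\left(\frac{w{\left(13 \right)}}{-62} + K\right)^{2} = \left(\frac{6 \cdot 13}{-62} + \frac{81}{4}\right)^{2} = \left(78 \left(- \frac{1}{62}\right) + \frac{81}{4}\right)^{2} = \left(- \frac{39}{31} + \frac{81}{4}\right)^{2} = \left(\frac{2355}{124}\right)^{2} = \frac{5546025}{15376}$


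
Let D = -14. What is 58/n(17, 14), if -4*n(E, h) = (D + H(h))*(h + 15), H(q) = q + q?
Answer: -4/7 ≈ -0.57143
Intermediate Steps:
H(q) = 2*q
n(E, h) = -(-14 + 2*h)*(15 + h)/4 (n(E, h) = -(-14 + 2*h)*(h + 15)/4 = -(-14 + 2*h)*(15 + h)/4)
58/n(17, 14) = 58/(105/2 - 4*14 - ½*14²) = 58/(105/2 - 56 - ½*196) = 58/(105/2 - 56 - 98) = 58/(-203/2) = 58*(-2/203) = -4/7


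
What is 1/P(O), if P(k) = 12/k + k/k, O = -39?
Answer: 13/9 ≈ 1.4444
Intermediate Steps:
P(k) = 1 + 12/k (P(k) = 12/k + 1 = 1 + 12/k)
1/P(O) = 1/((12 - 39)/(-39)) = 1/(-1/39*(-27)) = 1/(9/13) = 13/9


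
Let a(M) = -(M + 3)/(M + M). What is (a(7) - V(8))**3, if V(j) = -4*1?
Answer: 12167/343 ≈ 35.472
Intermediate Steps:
a(M) = -(3 + M)/(2*M)
V(j) = -4
(a(7) - V(8))**3 = ((1/2)*(-3 - 1*7)/7 - 1*(-4))**3 = ((1/2)*(1/7)*(-3 - 7) + 4)**3 = ((1/2)*(1/7)*(-10) + 4)**3 = (-5/7 + 4)**3 = (23/7)**3 = 12167/343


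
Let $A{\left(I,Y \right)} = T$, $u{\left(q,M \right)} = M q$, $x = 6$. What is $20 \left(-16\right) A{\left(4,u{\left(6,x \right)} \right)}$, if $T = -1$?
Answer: $320$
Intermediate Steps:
$A{\left(I,Y \right)} = -1$
$20 \left(-16\right) A{\left(4,u{\left(6,x \right)} \right)} = 20 \left(-16\right) \left(-1\right) = \left(-320\right) \left(-1\right) = 320$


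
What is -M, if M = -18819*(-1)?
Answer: -18819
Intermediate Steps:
M = 18819
-M = -1*18819 = -18819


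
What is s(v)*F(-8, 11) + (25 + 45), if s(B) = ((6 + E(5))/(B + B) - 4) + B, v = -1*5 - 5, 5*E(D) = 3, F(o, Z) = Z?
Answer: -8763/100 ≈ -87.630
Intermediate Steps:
E(D) = ⅗ (E(D) = (⅕)*3 = ⅗)
v = -10 (v = -5 - 5 = -10)
s(B) = -4 + B + 33/(10*B) (s(B) = ((6 + ⅗)/(B + B) - 4) + B = (33/(5*((2*B))) - 4) + B = (33*(1/(2*B))/5 - 4) + B = (33/(10*B) - 4) + B = (-4 + 33/(10*B)) + B = -4 + B + 33/(10*B))
s(v)*F(-8, 11) + (25 + 45) = (-4 - 10 + (33/10)/(-10))*11 + (25 + 45) = (-4 - 10 + (33/10)*(-⅒))*11 + 70 = (-4 - 10 - 33/100)*11 + 70 = -1433/100*11 + 70 = -15763/100 + 70 = -8763/100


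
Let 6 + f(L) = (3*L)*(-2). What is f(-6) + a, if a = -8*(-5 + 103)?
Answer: -754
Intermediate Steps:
f(L) = -6 - 6*L (f(L) = -6 + (3*L)*(-2) = -6 - 6*L)
a = -784 (a = -8*98 = -784)
f(-6) + a = (-6 - 6*(-6)) - 784 = (-6 + 36) - 784 = 30 - 784 = -754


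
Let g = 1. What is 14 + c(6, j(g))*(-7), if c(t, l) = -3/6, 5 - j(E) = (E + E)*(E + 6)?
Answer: 35/2 ≈ 17.500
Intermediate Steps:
j(E) = 5 - 2*E*(6 + E) (j(E) = 5 - (E + E)*(E + 6) = 5 - 2*E*(6 + E))
c(t, l) = -1/2 (c(t, l) = -3*1/6 = -1/2)
14 + c(6, j(g))*(-7) = 14 - 1/2*(-7) = 14 + 7/2 = 35/2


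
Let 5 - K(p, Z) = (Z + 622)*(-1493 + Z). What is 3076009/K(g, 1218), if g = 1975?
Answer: 3076009/506005 ≈ 6.0790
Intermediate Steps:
K(p, Z) = 5 - (-1493 + Z)*(622 + Z) (K(p, Z) = 5 - (Z + 622)*(-1493 + Z) = 5 - (622 + Z)*(-1493 + Z) = 5 - (-1493 + Z)*(622 + Z))
3076009/K(g, 1218) = 3076009/(928651 - 1*1218**2 + 871*1218) = 3076009/(928651 - 1*1483524 + 1060878) = 3076009/(928651 - 1483524 + 1060878) = 3076009/506005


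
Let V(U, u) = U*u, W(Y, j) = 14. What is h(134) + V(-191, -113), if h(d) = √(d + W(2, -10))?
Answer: 21583 + 2*√37 ≈ 21595.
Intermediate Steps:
h(d) = √(14 + d) (h(d) = √(d + 14) = √(14 + d))
h(134) + V(-191, -113) = √(14 + 134) - 191*(-113) = √148 + 21583 = 2*√37 + 21583 = 21583 + 2*√37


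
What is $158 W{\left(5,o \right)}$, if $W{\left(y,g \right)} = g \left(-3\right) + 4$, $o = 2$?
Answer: $-316$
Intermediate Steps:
$W{\left(y,g \right)} = 4 - 3 g$ ($W{\left(y,g \right)} = - 3 g + 4 = 4 - 3 g$)
$158 W{\left(5,o \right)} = 158 \left(4 - 6\right) = 158 \left(-2\right) = -316$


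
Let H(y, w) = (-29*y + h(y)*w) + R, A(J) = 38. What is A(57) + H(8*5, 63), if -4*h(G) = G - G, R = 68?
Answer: -1054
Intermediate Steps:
h(G) = 0 (h(G) = -(G - G)/4 = -¼*0 = 0)
H(y, w) = 68 - 29*y (H(y, w) = (-29*y + 0*w) + 68 = (-29*y + 0) + 68 = -29*y + 68 = 68 - 29*y)
A(57) + H(8*5, 63) = 38 + (68 - 232*5) = 38 + (68 - 29*40) = 38 + (68 - 1160) = 38 - 1092 = -1054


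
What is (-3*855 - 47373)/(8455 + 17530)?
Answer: -49938/25985 ≈ -1.9218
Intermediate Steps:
(-3*855 - 47373)/(8455 + 17530) = (-2565 - 47373)/25985 = -49938*1/25985 = -49938/25985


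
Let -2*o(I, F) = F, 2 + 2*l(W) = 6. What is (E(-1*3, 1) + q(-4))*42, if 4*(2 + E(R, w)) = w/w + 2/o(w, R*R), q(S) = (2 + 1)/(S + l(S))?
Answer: -847/6 ≈ -141.17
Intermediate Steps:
l(W) = 2 (l(W) = -1 + (½)*6 = -1 + 3 = 2)
q(S) = 3/(2 + S) (q(S) = (2 + 1)/(S + 2) = 3/(2 + S))
o(I, F) = -F/2
E(R, w) = -7/4 - 1/R² (E(R, w) = -2 + (w/w + 2/((-R*R/2)))/4 = -2 + (1 + 2/((-R²/2)))/4 = -2 + (1 + 2*(-2/R²))/4 = -2 + (1 - 4/R²)/4 = -2 + (¼ - 1/R²) = -7/4 - 1/R²)
(E(-1*3, 1) + q(-4))*42 = ((-7/4 - 1/(-1*3)²) + 3/(2 - 4))*42 = ((-7/4 - 1/(-3)²) + 3/(-2))*42 = ((-7/4 - 1*⅑) + 3*(-½))*42 = ((-7/4 - ⅑) - 3/2)*42 = (-67/36 - 3/2)*42 = -121/36*42 = -847/6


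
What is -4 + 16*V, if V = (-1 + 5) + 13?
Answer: 268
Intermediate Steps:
V = 17 (V = 4 + 13 = 17)
-4 + 16*V = -4 + 16*17 = -4 + 272 = 268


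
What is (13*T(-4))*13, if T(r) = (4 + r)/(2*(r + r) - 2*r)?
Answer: 0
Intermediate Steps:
T(r) = (4 + r)/(2*r) (T(r) = (4 + r)/(2*(2*r) - 2*r) = (4 + r)/(4*r - 2*r) = (4 + r)/((2*r)) = (4 + r)*(1/(2*r)) = (4 + r)/(2*r))
(13*T(-4))*13 = (13*((1/2)*(4 - 4)/(-4)))*13 = (13*((1/2)*(-1/4)*0))*13 = (13*0)*13 = 0*13 = 0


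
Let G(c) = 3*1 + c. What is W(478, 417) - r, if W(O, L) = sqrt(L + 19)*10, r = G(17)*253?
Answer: -5060 + 20*sqrt(109) ≈ -4851.2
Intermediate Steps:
G(c) = 3 + c
r = 5060 (r = (3 + 17)*253 = 20*253 = 5060)
W(O, L) = 10*sqrt(19 + L) (W(O, L) = sqrt(19 + L)*10 = 10*sqrt(19 + L))
W(478, 417) - r = 10*sqrt(19 + 417) - 1*5060 = 10*sqrt(436) - 5060 = 10*(2*sqrt(109)) - 5060 = 20*sqrt(109) - 5060 = -5060 + 20*sqrt(109)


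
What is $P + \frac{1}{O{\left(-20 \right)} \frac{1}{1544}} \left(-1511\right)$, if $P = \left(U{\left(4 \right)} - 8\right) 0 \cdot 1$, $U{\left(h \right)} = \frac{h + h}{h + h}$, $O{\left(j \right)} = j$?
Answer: $\frac{583246}{5} \approx 1.1665 \cdot 10^{5}$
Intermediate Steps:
$U{\left(h \right)} = 1$ ($U{\left(h \right)} = \frac{2 h}{2 h} = 2 h \frac{1}{2 h} = 1$)
$P = 0$ ($P = \left(1 - 8\right) 0 \cdot 1 = \left(-7\right) 0 = 0$)
$P + \frac{1}{O{\left(-20 \right)} \frac{1}{1544}} \left(-1511\right) = 0 + \frac{1}{\left(-20\right) \frac{1}{1544}} \left(-1511\right) = 0 + \frac{1}{- \frac{5}{386}} \left(-1511\right) = 0 - - \frac{583246}{5} = 0 + \frac{583246}{5} = \frac{583246}{5}$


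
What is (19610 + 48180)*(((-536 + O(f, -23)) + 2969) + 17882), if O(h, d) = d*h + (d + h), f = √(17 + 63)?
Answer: 1375594680 - 5965520*√5 ≈ 1.3623e+9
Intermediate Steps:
f = 4*√5 (f = √80 = 4*√5 ≈ 8.9443)
O(h, d) = d + h + d*h
(19610 + 48180)*(((-536 + O(f, -23)) + 2969) + 17882) = (19610 + 48180)*(((-536 + (-23 + 4*√5 - 92*√5)) + 2969) + 17882) = 67790*(((-536 + (-23 + 4*√5 - 92*√5)) + 2969) + 17882) = 67790*(((-536 + (-23 - 88*√5)) + 2969) + 17882) = 67790*(((-559 - 88*√5) + 2969) + 17882) = 67790*((2410 - 88*√5) + 17882) = 67790*(20292 - 88*√5) = 1375594680 - 5965520*√5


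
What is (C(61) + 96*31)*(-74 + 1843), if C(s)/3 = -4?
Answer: 5243316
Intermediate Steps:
C(s) = -12 (C(s) = 3*(-4) = -12)
(C(61) + 96*31)*(-74 + 1843) = (-12 + 96*31)*(-74 + 1843) = (-12 + 2976)*1769 = 2964*1769 = 5243316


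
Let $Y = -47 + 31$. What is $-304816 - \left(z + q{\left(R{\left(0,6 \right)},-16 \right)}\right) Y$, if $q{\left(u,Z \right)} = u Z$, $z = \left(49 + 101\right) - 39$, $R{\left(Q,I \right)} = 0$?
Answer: $-303040$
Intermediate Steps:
$Y = -16$
$z = 111$ ($z = 150 - 39 = 111$)
$q{\left(u,Z \right)} = Z u$
$-304816 - \left(z + q{\left(R{\left(0,6 \right)},-16 \right)}\right) Y = -304816 - \left(111 - 0\right) \left(-16\right) = -304816 - \left(111 + 0\right) \left(-16\right) = -304816 - 111 \left(-16\right) = -304816 - -1776 = -304816 + 1776 = -303040$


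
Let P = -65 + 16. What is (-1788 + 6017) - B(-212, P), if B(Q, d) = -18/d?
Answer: 207203/49 ≈ 4228.6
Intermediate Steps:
P = -49
(-1788 + 6017) - B(-212, P) = (-1788 + 6017) - (-18)/(-49) = 4229 - (-18)*(-1)/49 = 4229 - 1*18/49 = 4229 - 18/49 = 207203/49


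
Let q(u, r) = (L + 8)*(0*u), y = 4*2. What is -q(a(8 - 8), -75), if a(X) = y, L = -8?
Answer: 0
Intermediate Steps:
y = 8
a(X) = 8
q(u, r) = 0 (q(u, r) = (-8 + 8)*(0*u) = 0*0 = 0)
-q(a(8 - 8), -75) = -1*0 = 0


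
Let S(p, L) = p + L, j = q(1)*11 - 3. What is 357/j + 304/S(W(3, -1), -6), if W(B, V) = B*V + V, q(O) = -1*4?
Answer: -8929/235 ≈ -37.996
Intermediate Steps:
q(O) = -4
W(B, V) = V + B*V
j = -47 (j = -4*11 - 3 = -44 - 3 = -47)
S(p, L) = L + p
357/j + 304/S(W(3, -1), -6) = 357/(-47) + 304/(-6 - (1 + 3)) = 357*(-1/47) + 304/(-6 - 1*4) = -357/47 + 304/(-6 - 4) = -357/47 + 304/(-10) = -357/47 + 304*(-⅒) = -357/47 - 152/5 = -8929/235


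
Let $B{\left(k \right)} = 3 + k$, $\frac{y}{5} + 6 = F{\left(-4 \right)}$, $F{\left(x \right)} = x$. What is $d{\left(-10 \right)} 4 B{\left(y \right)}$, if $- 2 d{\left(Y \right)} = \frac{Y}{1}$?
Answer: $-940$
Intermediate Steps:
$d{\left(Y \right)} = - \frac{Y}{2}$ ($d{\left(Y \right)} = - \frac{Y 1^{-1}}{2} = - \frac{Y 1}{2} = - \frac{Y}{2}$)
$y = -50$ ($y = -30 + 5 \left(-4\right) = -30 - 20 = -50$)
$d{\left(-10 \right)} 4 B{\left(y \right)} = \left(- \frac{1}{2}\right) \left(-10\right) 4 \left(3 - 50\right) = 5 \cdot 4 \left(-47\right) = 20 \left(-47\right) = -940$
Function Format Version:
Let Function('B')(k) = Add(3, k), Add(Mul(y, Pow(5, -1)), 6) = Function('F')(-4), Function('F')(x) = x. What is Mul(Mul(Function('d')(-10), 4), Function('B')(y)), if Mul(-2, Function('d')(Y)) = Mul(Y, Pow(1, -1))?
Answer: -940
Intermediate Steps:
Function('d')(Y) = Mul(Rational(-1, 2), Y) (Function('d')(Y) = Mul(Rational(-1, 2), Mul(Y, Pow(1, -1))) = Mul(Rational(-1, 2), Mul(Y, 1)) = Mul(Rational(-1, 2), Y))
y = -50 (y = Add(-30, Mul(5, -4)) = Add(-30, -20) = -50)
Mul(Mul(Function('d')(-10), 4), Function('B')(y)) = Mul(Mul(Mul(Rational(-1, 2), -10), 4), Add(3, -50)) = Mul(Mul(5, 4), -47) = Mul(20, -47) = -940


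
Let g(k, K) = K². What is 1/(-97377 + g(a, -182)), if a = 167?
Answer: -1/64253 ≈ -1.5563e-5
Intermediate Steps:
1/(-97377 + g(a, -182)) = 1/(-97377 + (-182)²) = 1/(-97377 + 33124) = 1/(-64253) = -1/64253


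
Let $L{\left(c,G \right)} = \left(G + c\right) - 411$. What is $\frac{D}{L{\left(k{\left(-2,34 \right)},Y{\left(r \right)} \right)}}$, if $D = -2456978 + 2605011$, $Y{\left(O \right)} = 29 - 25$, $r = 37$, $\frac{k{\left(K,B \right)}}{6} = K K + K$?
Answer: $- \frac{148033}{395} \approx -374.77$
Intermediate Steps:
$k{\left(K,B \right)} = 6 K + 6 K^{2}$ ($k{\left(K,B \right)} = 6 \left(K K + K\right) = 6 \left(K^{2} + K\right) = 6 \left(K + K^{2}\right) = 6 K + 6 K^{2}$)
$Y{\left(O \right)} = 4$ ($Y{\left(O \right)} = 29 - 25 = 4$)
$D = 148033$
$L{\left(c,G \right)} = -411 + G + c$
$\frac{D}{L{\left(k{\left(-2,34 \right)},Y{\left(r \right)} \right)}} = \frac{148033}{-411 + 4 + 6 \left(-2\right) \left(1 - 2\right)} = \frac{148033}{-411 + 4 + 6 \left(-2\right) \left(-1\right)} = \frac{148033}{-411 + 4 + 12} = \frac{148033}{-395} = 148033 \left(- \frac{1}{395}\right) = - \frac{148033}{395}$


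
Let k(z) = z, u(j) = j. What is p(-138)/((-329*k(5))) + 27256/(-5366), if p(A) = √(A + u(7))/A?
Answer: -13628/2683 + I*√131/227010 ≈ -5.0794 + 5.0419e-5*I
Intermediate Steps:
p(A) = √(7 + A)/A (p(A) = √(A + 7)/A = √(7 + A)/A)
p(-138)/((-329*k(5))) + 27256/(-5366) = (√(7 - 138)/(-138))/((-329*5)) + 27256/(-5366) = -I*√131/138/(-1645) + 27256*(-1/5366) = -I*√131/138*(-1/1645) - 13628/2683 = I*√131/227010 - 13628/2683 = -13628/2683 + I*√131/227010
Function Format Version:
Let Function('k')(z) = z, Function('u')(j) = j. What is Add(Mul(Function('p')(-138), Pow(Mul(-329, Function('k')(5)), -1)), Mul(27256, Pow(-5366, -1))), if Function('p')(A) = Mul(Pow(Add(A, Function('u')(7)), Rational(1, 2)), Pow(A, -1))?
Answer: Add(Rational(-13628, 2683), Mul(Rational(1, 227010), I, Pow(131, Rational(1, 2)))) ≈ Add(-5.0794, Mul(5.0419e-5, I))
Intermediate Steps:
Function('p')(A) = Mul(Pow(A, -1), Pow(Add(7, A), Rational(1, 2))) (Function('p')(A) = Mul(Pow(Add(A, 7), Rational(1, 2)), Pow(A, -1)) = Mul(Pow(Add(7, A), Rational(1, 2)), Pow(A, -1)) = Mul(Pow(A, -1), Pow(Add(7, A), Rational(1, 2))))
Add(Mul(Function('p')(-138), Pow(Mul(-329, Function('k')(5)), -1)), Mul(27256, Pow(-5366, -1))) = Add(Mul(Mul(Pow(-138, -1), Pow(Add(7, -138), Rational(1, 2))), Pow(Mul(-329, 5), -1)), Mul(27256, Pow(-5366, -1))) = Add(Mul(Mul(Rational(-1, 138), Pow(-131, Rational(1, 2))), Pow(-1645, -1)), Mul(27256, Rational(-1, 5366))) = Add(Mul(Mul(Rational(-1, 138), Mul(I, Pow(131, Rational(1, 2)))), Rational(-1, 1645)), Rational(-13628, 2683)) = Add(Mul(Mul(Rational(-1, 138), I, Pow(131, Rational(1, 2))), Rational(-1, 1645)), Rational(-13628, 2683)) = Add(Mul(Rational(1, 227010), I, Pow(131, Rational(1, 2))), Rational(-13628, 2683)) = Add(Rational(-13628, 2683), Mul(Rational(1, 227010), I, Pow(131, Rational(1, 2))))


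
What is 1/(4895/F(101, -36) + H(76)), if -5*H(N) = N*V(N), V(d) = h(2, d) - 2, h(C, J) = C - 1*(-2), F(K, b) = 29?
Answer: 145/20067 ≈ 0.0072258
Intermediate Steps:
h(C, J) = 2 + C (h(C, J) = C + 2 = 2 + C)
V(d) = 2 (V(d) = (2 + 2) - 2 = 4 - 2 = 2)
H(N) = -2*N/5 (H(N) = -N*2/5 = -2*N/5)
1/(4895/F(101, -36) + H(76)) = 1/(4895/29 - ⅖*76) = 1/(4895*(1/29) - 152/5) = 1/(4895/29 - 152/5) = 1/(20067/145) = 145/20067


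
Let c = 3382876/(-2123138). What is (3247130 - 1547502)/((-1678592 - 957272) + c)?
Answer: -128876599738/199868085861 ≈ -0.64481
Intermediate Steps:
c = -1691438/1061569 (c = 3382876*(-1/2123138) = -1691438/1061569 ≈ -1.5933)
(3247130 - 1547502)/((-1678592 - 957272) + c) = (3247130 - 1547502)/((-1678592 - 957272) - 1691438/1061569) = 1699628/(-2635864 - 1691438/1061569) = 1699628/(-2798153202054/1061569) = 1699628*(-1061569/2798153202054) = -128876599738/199868085861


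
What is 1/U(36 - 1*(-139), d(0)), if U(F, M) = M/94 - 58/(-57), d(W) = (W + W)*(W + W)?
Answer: 57/58 ≈ 0.98276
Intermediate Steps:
d(W) = 4*W² (d(W) = (2*W)*(2*W) = 4*W²)
U(F, M) = 58/57 + M/94 (U(F, M) = M*(1/94) - 58*(-1/57) = M/94 + 58/57 = 58/57 + M/94)
1/U(36 - 1*(-139), d(0)) = 1/(58/57 + (4*0²)/94) = 1/(58/57 + (4*0)/94) = 1/(58/57 + (1/94)*0) = 1/(58/57 + 0) = 1/(58/57) = 57/58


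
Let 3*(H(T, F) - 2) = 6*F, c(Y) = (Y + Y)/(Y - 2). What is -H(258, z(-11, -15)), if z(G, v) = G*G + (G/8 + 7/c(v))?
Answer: -14951/60 ≈ -249.18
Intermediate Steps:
c(Y) = 2*Y/(-2 + Y) (c(Y) = (2*Y)/(-2 + Y) = 2*Y/(-2 + Y))
z(G, v) = G² + G/8 + 7*(-2 + v)/(2*v) (z(G, v) = G*G + (G/8 + 7/((2*v/(-2 + v)))) = G² + (G*(⅛) + 7*((-2 + v)/(2*v))) = G² + (G/8 + 7*(-2 + v)/(2*v)) = G² + G/8 + 7*(-2 + v)/(2*v))
H(T, F) = 2 + 2*F (H(T, F) = 2 + (6*F)/3 = 2 + 2*F)
-H(258, z(-11, -15)) = -(2 + 2*(7/2 + (-11)² - 7/(-15) + (⅛)*(-11))) = -(2 + 2*(7/2 + 121 - 7*(-1/15) - 11/8)) = -(2 + 2*(7/2 + 121 + 7/15 - 11/8)) = -(2 + 2*(14831/120)) = -(2 + 14831/60) = -1*14951/60 = -14951/60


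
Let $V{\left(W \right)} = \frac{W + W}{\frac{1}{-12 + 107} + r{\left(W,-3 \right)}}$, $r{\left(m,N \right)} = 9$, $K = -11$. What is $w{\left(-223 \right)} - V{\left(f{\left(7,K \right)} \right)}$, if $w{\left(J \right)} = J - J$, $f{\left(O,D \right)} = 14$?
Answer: $- \frac{665}{214} \approx -3.1075$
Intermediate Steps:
$w{\left(J \right)} = 0$
$V{\left(W \right)} = \frac{95 W}{428}$ ($V{\left(W \right)} = \frac{W + W}{\frac{1}{-12 + 107} + 9} = \frac{2 W}{\frac{1}{95} + 9} = \frac{2 W}{\frac{856}{95}} = 2 W \frac{95}{856} = \frac{95 W}{428}$)
$w{\left(-223 \right)} - V{\left(f{\left(7,K \right)} \right)} = 0 - \frac{95}{428} \cdot 14 = 0 - \frac{665}{214} = - \frac{665}{214}$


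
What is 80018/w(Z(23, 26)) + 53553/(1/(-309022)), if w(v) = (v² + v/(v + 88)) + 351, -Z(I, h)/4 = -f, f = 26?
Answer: -4435494312726054/268021 ≈ -1.6549e+10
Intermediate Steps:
Z(I, h) = 104 (Z(I, h) = -(-4)*26 = -4*(-26) = 104)
w(v) = 351 + v² + v/(88 + v) (w(v) = (v² + v/(88 + v)) + 351 = 351 + v² + v/(88 + v))
80018/w(Z(23, 26)) + 53553/(1/(-309022)) = 80018/(((30888 + 104³ + 88*104² + 352*104)/(88 + 104))) + 53553/(1/(-309022)) = 80018/(((30888 + 1124864 + 88*10816 + 36608)/192)) + 53553/(-1/309022) = 80018/(((30888 + 1124864 + 951808 + 36608)/192)) + 53553*(-309022) = 80018/(((1/192)*2144168)) - 16549055166 = 80018/(268021/24) - 16549055166 = 80018*(24/268021) - 16549055166 = 1920432/268021 - 16549055166 = -4435494312726054/268021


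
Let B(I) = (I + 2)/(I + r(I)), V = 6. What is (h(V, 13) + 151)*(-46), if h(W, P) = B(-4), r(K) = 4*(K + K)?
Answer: -62537/9 ≈ -6948.6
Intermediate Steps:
r(K) = 8*K (r(K) = 4*(2*K) = 8*K)
B(I) = (2 + I)/(9*I) (B(I) = (I + 2)/(I + 8*I) = (2 + I)/((9*I)) = (2 + I)*(1/(9*I)) = (2 + I)/(9*I))
h(W, P) = 1/18 (h(W, P) = (⅑)*(2 - 4)/(-4) = (⅑)*(-¼)*(-2) = 1/18)
(h(V, 13) + 151)*(-46) = (1/18 + 151)*(-46) = (2719/18)*(-46) = -62537/9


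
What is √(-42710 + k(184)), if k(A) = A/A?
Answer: I*√42709 ≈ 206.66*I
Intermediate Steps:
k(A) = 1
√(-42710 + k(184)) = √(-42710 + 1) = √(-42709) = I*√42709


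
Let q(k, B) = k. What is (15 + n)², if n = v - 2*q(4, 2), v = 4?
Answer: 121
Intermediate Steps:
n = -4 (n = 4 - 2*4 = 4 - 8 = -4)
(15 + n)² = (15 - 4)² = 11² = 121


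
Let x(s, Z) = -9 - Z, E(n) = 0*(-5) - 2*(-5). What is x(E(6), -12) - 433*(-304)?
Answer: 131635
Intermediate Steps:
E(n) = 10 (E(n) = 0 + 10 = 10)
x(E(6), -12) - 433*(-304) = (-9 - 1*(-12)) - 433*(-304) = (-9 + 12) + 131632 = 3 + 131632 = 131635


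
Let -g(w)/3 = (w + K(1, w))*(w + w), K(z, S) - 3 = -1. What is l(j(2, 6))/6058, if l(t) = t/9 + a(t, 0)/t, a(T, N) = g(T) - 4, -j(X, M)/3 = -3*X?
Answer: -532/27261 ≈ -0.019515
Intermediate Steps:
K(z, S) = 2 (K(z, S) = 3 - 1 = 2)
j(X, M) = 9*X (j(X, M) = -(-9)*X = 9*X)
g(w) = -6*w*(2 + w) (g(w) = -3*(w + 2)*(w + w) = -3*(2 + w)*2*w = -6*w*(2 + w))
a(T, N) = -4 - 6*T*(2 + T) (a(T, N) = -6*T*(2 + T) - 4 = -4 - 6*T*(2 + T))
l(t) = t/9 + (-4 - 6*t*(2 + t))/t
l(j(2, 6))/6058 = (-12 - 4/(9*2) - 53*2)/6058 = (-12 - 4/18 - 53/9*18)*(1/6058) = (-12 - 4*1/18 - 106)*(1/6058) = (-12 - 2/9 - 106)*(1/6058) = -1064/9*1/6058 = -532/27261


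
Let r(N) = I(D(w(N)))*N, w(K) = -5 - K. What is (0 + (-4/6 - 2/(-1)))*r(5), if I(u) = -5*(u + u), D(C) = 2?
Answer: -400/3 ≈ -133.33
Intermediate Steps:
I(u) = -10*u
r(N) = -20*N (r(N) = (-10*2)*N = -20*N)
(0 + (-4/6 - 2/(-1)))*r(5) = (0 + (-4/6 - 2/(-1)))*(-20*5) = (0 + (-4*⅙ - 2*(-1)))*(-100) = (0 + (-⅔ + 2))*(-100) = (0 + 4/3)*(-100) = (4/3)*(-100) = -400/3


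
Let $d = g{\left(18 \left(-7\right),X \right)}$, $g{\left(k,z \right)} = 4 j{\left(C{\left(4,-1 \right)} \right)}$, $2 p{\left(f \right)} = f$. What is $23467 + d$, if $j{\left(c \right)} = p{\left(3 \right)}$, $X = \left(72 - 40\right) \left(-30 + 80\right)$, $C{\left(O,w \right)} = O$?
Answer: $23473$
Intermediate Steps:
$p{\left(f \right)} = \frac{f}{2}$
$X = 1600$ ($X = 32 \cdot 50 = 1600$)
$j{\left(c \right)} = \frac{3}{2}$ ($j{\left(c \right)} = \frac{1}{2} \cdot 3 = \frac{3}{2}$)
$g{\left(k,z \right)} = 6$ ($g{\left(k,z \right)} = 4 \cdot \frac{3}{2} = 6$)
$d = 6$
$23467 + d = 23467 + 6 = 23473$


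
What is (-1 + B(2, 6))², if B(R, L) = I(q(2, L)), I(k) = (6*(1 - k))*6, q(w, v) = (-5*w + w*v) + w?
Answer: 11881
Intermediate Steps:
q(w, v) = -4*w + v*w (q(w, v) = (-5*w + v*w) + w = -4*w + v*w)
I(k) = 36 - 36*k (I(k) = (6 - 6*k)*6 = 36 - 36*k)
B(R, L) = 324 - 72*L (B(R, L) = 36 - 72*(-4 + L) = 36 - 36*(-8 + 2*L) = 36 + (288 - 72*L) = 324 - 72*L)
(-1 + B(2, 6))² = (-1 + (324 - 72*6))² = (-1 + (324 - 432))² = (-1 - 108)² = (-109)² = 11881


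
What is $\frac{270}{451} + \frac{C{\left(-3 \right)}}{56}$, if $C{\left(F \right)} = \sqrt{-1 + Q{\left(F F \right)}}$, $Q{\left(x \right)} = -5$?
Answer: $\frac{270}{451} + \frac{i \sqrt{6}}{56} \approx 0.59867 + 0.043741 i$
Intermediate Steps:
$C{\left(F \right)} = i \sqrt{6}$ ($C{\left(F \right)} = \sqrt{-1 - 5} = \sqrt{-6} = i \sqrt{6}$)
$\frac{270}{451} + \frac{C{\left(-3 \right)}}{56} = \frac{270}{451} + \frac{i \sqrt{6}}{56}$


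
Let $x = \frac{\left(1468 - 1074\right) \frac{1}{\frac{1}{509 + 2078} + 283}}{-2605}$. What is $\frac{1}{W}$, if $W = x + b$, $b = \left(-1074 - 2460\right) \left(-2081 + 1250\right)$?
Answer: $\frac{953588905}{2800456030604731} \approx 3.4051 \cdot 10^{-7}$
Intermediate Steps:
$b = 2936754$ ($b = \left(-3534\right) \left(-831\right) = 2936754$)
$x = - \frac{509639}{953588905}$ ($x = \frac{394}{\frac{1}{2587} + 283} \left(- \frac{1}{2605}\right) = \frac{394}{\frac{732122}{2587}} \left(- \frac{1}{2605}\right) = 394 \cdot \frac{2587}{732122} \left(- \frac{1}{2605}\right) = \frac{509639}{366061} \left(- \frac{1}{2605}\right) = - \frac{509639}{953588905} \approx -0.00053444$)
$W = \frac{2800456030604731}{953588905}$ ($W = - \frac{509639}{953588905} + 2936754 = \frac{2800456030604731}{953588905} \approx 2.9368 \cdot 10^{6}$)
$\frac{1}{W} = \frac{1}{\frac{2800456030604731}{953588905}} = \frac{953588905}{2800456030604731}$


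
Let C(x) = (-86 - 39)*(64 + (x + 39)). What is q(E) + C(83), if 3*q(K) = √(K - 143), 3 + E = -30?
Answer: -23250 + 4*I*√11/3 ≈ -23250.0 + 4.4222*I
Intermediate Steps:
E = -33 (E = -3 - 30 = -33)
q(K) = √(-143 + K)/3 (q(K) = √(K - 143)/3 = √(-143 + K)/3)
C(x) = -12875 - 125*x (C(x) = -125*(64 + (39 + x)) = -125*(103 + x) = -12875 - 125*x)
q(E) + C(83) = √(-143 - 33)/3 + (-12875 - 125*83) = √(-176)/3 + (-12875 - 10375) = (4*I*√11)/3 - 23250 = 4*I*√11/3 - 23250 = -23250 + 4*I*√11/3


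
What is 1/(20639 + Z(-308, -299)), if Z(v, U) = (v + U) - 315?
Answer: 1/19717 ≈ 5.0718e-5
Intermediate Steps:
Z(v, U) = -315 + U + v (Z(v, U) = (U + v) - 315 = -315 + U + v)
1/(20639 + Z(-308, -299)) = 1/(20639 + (-315 - 299 - 308)) = 1/(20639 - 922) = 1/19717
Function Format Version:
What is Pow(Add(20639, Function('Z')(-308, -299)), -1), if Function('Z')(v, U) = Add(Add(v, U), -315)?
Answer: Rational(1, 19717) ≈ 5.0718e-5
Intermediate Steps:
Function('Z')(v, U) = Add(-315, U, v) (Function('Z')(v, U) = Add(Add(U, v), -315) = Add(-315, U, v))
Pow(Add(20639, Function('Z')(-308, -299)), -1) = Pow(Add(20639, Add(-315, -299, -308)), -1) = Pow(Add(20639, -922), -1) = Pow(19717, -1) = Rational(1, 19717)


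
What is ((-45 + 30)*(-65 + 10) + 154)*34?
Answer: 33286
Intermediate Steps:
((-45 + 30)*(-65 + 10) + 154)*34 = (-15*(-55) + 154)*34 = (825 + 154)*34 = 979*34 = 33286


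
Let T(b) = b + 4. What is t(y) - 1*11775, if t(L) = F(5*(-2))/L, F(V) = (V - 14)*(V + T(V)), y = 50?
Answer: -294183/25 ≈ -11767.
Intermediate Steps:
T(b) = 4 + b
F(V) = (-14 + V)*(4 + 2*V) (F(V) = (V - 14)*(V + (4 + V)) = (-14 + V)*(4 + 2*V))
t(L) = 384/L (t(L) = (-56 - 120*(-2) + 2*(5*(-2))**2)/L = (-56 - 24*(-10) + 2*(-10)**2)/L = (-56 + 240 + 2*100)/L = (-56 + 240 + 200)/L = 384/L)
t(y) - 1*11775 = 384/50 - 1*11775 = 384*(1/50) - 11775 = 192/25 - 11775 = -294183/25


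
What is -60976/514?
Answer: -30488/257 ≈ -118.63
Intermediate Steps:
-60976/514 = -74*412/257 = -30488/257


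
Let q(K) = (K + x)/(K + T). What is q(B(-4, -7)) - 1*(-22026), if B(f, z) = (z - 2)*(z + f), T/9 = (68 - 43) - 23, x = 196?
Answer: 2577337/117 ≈ 22029.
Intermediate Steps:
T = 18 (T = 9*((68 - 43) - 23) = 9*(25 - 23) = 9*2 = 18)
B(f, z) = (-2 + z)*(f + z)
q(K) = (196 + K)/(18 + K) (q(K) = (K + 196)/(K + 18) = (196 + K)/(18 + K))
q(B(-4, -7)) - 1*(-22026) = (196 + ((-7)**2 - 2*(-4) - 2*(-7) - 4*(-7)))/(18 + ((-7)**2 - 2*(-4) - 2*(-7) - 4*(-7))) - 1*(-22026) = (196 + (49 + 8 + 14 + 28))/(18 + (49 + 8 + 14 + 28)) + 22026 = (196 + 99)/(18 + 99) + 22026 = 295/117 + 22026 = 2577337/117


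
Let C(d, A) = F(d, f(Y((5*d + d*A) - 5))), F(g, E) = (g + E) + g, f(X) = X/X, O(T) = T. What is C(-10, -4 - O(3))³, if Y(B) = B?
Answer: -6859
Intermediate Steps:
f(X) = 1
F(g, E) = E + 2*g (F(g, E) = (E + g) + g = E + 2*g)
C(d, A) = 1 + 2*d
C(-10, -4 - O(3))³ = (1 + 2*(-10))³ = (1 - 20)³ = (-19)³ = -6859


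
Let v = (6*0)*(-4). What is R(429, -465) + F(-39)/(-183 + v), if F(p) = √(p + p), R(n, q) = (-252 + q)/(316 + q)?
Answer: 717/149 - I*√78/183 ≈ 4.8121 - 0.048261*I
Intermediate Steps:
R(n, q) = (-252 + q)/(316 + q)
v = 0 (v = 0*(-4) = 0)
F(p) = √2*√p (F(p) = √(2*p) = √2*√p)
R(429, -465) + F(-39)/(-183 + v) = (-252 - 465)/(316 - 465) + (√2*√(-39))/(-183 + 0) = -717/(-149) + (√2*(I*√39))/(-183) = -1/149*(-717) - I*√78/183 = 717/149 - I*√78/183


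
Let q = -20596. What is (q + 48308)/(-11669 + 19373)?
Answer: 3464/963 ≈ 3.5971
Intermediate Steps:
(q + 48308)/(-11669 + 19373) = (-20596 + 48308)/(-11669 + 19373) = 27712/7704 = 27712*(1/7704) = 3464/963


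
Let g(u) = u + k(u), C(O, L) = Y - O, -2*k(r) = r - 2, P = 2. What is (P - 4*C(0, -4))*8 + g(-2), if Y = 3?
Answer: -80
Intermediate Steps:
k(r) = 1 - r/2 (k(r) = -(r - 2)/2 = -(-2 + r)/2 = 1 - r/2)
C(O, L) = 3 - O
g(u) = 1 + u/2 (g(u) = u + (1 - u/2) = 1 + u/2)
(P - 4*C(0, -4))*8 + g(-2) = (2 - 4*(3 - 1*0))*8 + (1 + (½)*(-2)) = (2 - 4*(3 + 0))*8 + (1 - 1) = (2 - 4*3)*8 + 0 = (2 - 12)*8 + 0 = -10*8 + 0 = -80 + 0 = -80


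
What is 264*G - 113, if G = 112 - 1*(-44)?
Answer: 41071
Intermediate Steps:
G = 156 (G = 112 + 44 = 156)
264*G - 113 = 264*156 - 113 = 41184 - 113 = 41071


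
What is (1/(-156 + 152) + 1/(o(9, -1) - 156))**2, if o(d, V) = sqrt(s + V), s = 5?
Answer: 6241/94864 ≈ 0.065789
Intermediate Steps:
o(d, V) = sqrt(5 + V)
(1/(-156 + 152) + 1/(o(9, -1) - 156))**2 = (1/(-156 + 152) + 1/(sqrt(5 - 1) - 156))**2 = (1/(-4) + 1/(sqrt(4) - 156))**2 = (-1/4 + 1/(2 - 156))**2 = (-1/4 + 1/(-154))**2 = (-1/4 - 1/154)**2 = (-79/308)**2 = 6241/94864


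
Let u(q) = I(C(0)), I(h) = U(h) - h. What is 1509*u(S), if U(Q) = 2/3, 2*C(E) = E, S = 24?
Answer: 1006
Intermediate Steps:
C(E) = E/2
U(Q) = ⅔ (U(Q) = 2*(⅓) = ⅔)
I(h) = ⅔ - h
u(q) = ⅔ (u(q) = ⅔ - 0/2 = ⅔ - 1*0 = ⅔ + 0 = ⅔)
1509*u(S) = 1509*(⅔) = 1006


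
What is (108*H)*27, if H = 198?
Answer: 577368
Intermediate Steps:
(108*H)*27 = (108*198)*27 = 21384*27 = 577368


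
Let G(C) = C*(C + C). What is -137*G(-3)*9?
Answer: -22194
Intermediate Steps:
G(C) = 2*C**2 (G(C) = C*(2*C) = 2*C**2)
-137*G(-3)*9 = -137*2*(-3)**2*9 = -137*2*9*9 = -2466*9 = -137*162 = -22194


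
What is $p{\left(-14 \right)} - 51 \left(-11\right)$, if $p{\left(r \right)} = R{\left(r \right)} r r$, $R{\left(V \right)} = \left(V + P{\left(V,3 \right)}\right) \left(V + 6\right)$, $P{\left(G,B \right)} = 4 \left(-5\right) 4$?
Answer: $147953$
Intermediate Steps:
$P{\left(G,B \right)} = -80$ ($P{\left(G,B \right)} = \left(-20\right) 4 = -80$)
$R{\left(V \right)} = \left(-80 + V\right) \left(6 + V\right)$ ($R{\left(V \right)} = \left(V - 80\right) \left(V + 6\right) = \left(-80 + V\right) \left(6 + V\right)$)
$p{\left(r \right)} = r^{2} \left(-480 + r^{2} - 74 r\right)$ ($p{\left(r \right)} = \left(-480 + r^{2} - 74 r\right) r r = r \left(-480 + r^{2} - 74 r\right) r = r^{2} \left(-480 + r^{2} - 74 r\right)$)
$p{\left(-14 \right)} - 51 \left(-11\right) = \left(-14\right)^{2} \left(-480 + \left(-14\right)^{2} - -1036\right) - 51 \left(-11\right) = 196 \left(-480 + 196 + 1036\right) - -561 = 196 \cdot 752 + 561 = 147392 + 561 = 147953$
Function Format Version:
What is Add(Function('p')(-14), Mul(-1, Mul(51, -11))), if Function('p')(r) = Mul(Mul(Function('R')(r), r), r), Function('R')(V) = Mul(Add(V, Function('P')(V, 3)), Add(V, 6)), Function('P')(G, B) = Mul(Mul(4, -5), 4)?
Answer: 147953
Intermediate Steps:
Function('P')(G, B) = -80 (Function('P')(G, B) = Mul(-20, 4) = -80)
Function('R')(V) = Mul(Add(-80, V), Add(6, V)) (Function('R')(V) = Mul(Add(V, -80), Add(V, 6)) = Mul(Add(-80, V), Add(6, V)))
Function('p')(r) = Mul(Pow(r, 2), Add(-480, Pow(r, 2), Mul(-74, r))) (Function('p')(r) = Mul(Mul(Add(-480, Pow(r, 2), Mul(-74, r)), r), r) = Mul(Mul(r, Add(-480, Pow(r, 2), Mul(-74, r))), r) = Mul(Pow(r, 2), Add(-480, Pow(r, 2), Mul(-74, r))))
Add(Function('p')(-14), Mul(-1, Mul(51, -11))) = Add(Mul(Pow(-14, 2), Add(-480, Pow(-14, 2), Mul(-74, -14))), Mul(-1, Mul(51, -11))) = Add(Mul(196, Add(-480, 196, 1036)), Mul(-1, -561)) = Add(Mul(196, 752), 561) = Add(147392, 561) = 147953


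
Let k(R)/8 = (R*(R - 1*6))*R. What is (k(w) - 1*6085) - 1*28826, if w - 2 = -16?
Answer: -66271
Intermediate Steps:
w = -14 (w = 2 - 16 = -14)
k(R) = 8*R**2*(-6 + R) (k(R) = 8*((R*(R - 1*6))*R) = 8*((R*(R - 6))*R) = 8*((R*(-6 + R))*R) = 8*(R**2*(-6 + R)) = 8*R**2*(-6 + R))
(k(w) - 1*6085) - 1*28826 = (8*(-14)**2*(-6 - 14) - 1*6085) - 1*28826 = (8*196*(-20) - 6085) - 28826 = (-31360 - 6085) - 28826 = -37445 - 28826 = -66271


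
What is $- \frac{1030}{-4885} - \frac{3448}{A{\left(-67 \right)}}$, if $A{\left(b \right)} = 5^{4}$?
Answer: $- \frac{3239946}{610625} \approx -5.306$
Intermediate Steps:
$A{\left(b \right)} = 625$
$- \frac{1030}{-4885} - \frac{3448}{A{\left(-67 \right)}} = - \frac{1030}{-4885} - \frac{3448}{625} = \left(-1030\right) \left(- \frac{1}{4885}\right) - \frac{3448}{625} = \frac{206}{977} - \frac{3448}{625} = - \frac{3239946}{610625}$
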